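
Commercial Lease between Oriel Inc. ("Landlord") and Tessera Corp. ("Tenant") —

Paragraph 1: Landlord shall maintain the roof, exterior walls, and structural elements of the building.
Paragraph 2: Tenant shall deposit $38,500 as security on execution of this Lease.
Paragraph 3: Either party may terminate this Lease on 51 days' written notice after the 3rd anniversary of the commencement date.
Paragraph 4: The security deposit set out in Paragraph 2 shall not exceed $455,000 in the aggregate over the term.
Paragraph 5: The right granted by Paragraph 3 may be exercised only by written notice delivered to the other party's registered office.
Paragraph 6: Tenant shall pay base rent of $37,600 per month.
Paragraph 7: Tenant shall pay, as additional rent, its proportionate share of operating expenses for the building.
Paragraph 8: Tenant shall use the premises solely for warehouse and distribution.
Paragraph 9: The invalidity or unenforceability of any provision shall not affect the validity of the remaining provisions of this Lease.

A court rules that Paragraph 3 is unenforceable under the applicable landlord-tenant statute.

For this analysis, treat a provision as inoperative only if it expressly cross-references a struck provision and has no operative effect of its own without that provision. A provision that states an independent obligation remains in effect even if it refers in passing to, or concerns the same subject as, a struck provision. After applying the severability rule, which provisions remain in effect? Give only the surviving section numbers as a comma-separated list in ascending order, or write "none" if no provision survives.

1, 2, 4, 6, 7, 8, 9

Paragraph 3 is struck. The only function of Paragraph 5 is the notice requirement for Paragraph 3, so it cannot stand once Paragraph 3 is removed. Paragraph 9 is a severability clause and preserves every provision that can still be given independent effect. That leaves Paragraph 1, Paragraph 2, Paragraph 4, Paragraph 6, Paragraph 7, Paragraph 8, and Paragraph 9 in effect.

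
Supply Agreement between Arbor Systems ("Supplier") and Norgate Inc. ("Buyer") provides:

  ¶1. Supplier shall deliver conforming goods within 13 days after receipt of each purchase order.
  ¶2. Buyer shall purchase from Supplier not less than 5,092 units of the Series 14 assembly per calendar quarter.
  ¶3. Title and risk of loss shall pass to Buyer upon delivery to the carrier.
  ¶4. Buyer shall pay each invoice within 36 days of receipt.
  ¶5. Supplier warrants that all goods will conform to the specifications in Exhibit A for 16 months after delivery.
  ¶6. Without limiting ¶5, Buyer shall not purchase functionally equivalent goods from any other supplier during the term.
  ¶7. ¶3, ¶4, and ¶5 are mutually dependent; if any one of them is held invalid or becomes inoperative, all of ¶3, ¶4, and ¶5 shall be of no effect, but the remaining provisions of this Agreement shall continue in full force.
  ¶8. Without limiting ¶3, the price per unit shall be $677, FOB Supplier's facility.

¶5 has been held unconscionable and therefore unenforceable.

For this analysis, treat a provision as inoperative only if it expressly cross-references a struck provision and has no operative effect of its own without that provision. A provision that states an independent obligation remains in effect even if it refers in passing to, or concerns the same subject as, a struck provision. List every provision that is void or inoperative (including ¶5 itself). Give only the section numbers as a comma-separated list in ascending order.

3, 4, 5

¶5 is struck. Although ¶8 refers to ¶3, its operative terms do not depend on ¶3, so it remains in effect. ¶6 mentions ¶5 but its own obligation stands independently of ¶5, so ¶6 is not affected. Nothing else in the Agreement is defined by reference to ¶5. ¶7 declares ¶3, ¶4, and ¶5 mutually dependent; since one of them has fallen, all of them are of no effect. That brings down ¶3 and ¶4 as well. The remainder continues in force under ¶7. The provisions still in force are ¶1, ¶2, ¶6, ¶7, and ¶8.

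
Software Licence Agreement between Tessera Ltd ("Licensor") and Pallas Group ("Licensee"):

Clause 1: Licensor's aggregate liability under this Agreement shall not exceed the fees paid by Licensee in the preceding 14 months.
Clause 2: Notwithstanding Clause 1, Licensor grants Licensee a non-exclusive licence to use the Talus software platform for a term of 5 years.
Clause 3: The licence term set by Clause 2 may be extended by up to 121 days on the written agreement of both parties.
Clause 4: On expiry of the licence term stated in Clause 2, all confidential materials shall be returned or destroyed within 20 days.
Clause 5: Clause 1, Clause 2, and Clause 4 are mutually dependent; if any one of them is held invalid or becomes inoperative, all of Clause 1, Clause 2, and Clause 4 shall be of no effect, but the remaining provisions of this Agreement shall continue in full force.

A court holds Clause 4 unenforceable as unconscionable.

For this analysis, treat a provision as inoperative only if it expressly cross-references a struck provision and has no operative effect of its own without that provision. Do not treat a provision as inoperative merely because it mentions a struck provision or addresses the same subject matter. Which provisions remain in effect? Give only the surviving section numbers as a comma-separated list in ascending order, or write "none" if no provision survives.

5

Clause 4 is struck. No other provision's operative terms depend on Clause 4. Clause 5 declares Clause 1, Clause 2, and Clause 4 mutually dependent; since one of them has fallen, all of them are of no effect. That brings down Clause 1 and Clause 2 as well. Clause 3 in turn depends solely on a provision now struck and likewise falls. The remainder continues in force under Clause 5. Only Clause 5 remains in effect.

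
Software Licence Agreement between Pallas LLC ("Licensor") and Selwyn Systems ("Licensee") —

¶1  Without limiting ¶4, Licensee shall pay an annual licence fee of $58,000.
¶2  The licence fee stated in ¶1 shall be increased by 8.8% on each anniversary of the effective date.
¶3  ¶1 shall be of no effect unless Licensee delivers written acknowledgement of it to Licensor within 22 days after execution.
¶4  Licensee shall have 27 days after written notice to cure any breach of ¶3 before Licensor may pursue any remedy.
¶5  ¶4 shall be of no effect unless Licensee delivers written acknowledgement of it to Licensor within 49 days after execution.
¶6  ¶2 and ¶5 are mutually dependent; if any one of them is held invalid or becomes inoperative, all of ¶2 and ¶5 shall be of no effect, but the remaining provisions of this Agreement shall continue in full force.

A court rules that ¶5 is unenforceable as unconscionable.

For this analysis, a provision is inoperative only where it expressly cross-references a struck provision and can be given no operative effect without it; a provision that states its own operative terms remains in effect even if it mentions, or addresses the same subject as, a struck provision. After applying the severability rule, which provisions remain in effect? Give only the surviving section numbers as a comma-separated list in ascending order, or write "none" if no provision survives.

¶5 is struck. Nothing else in the Agreement is defined by reference to ¶5. ¶6 declares ¶2 and ¶5 mutually dependent; since one of them has fallen, all of them are of no effect. That brings down ¶2 as well. The remainder continues in force under ¶6. That leaves ¶1, ¶3, ¶4, and ¶6 in effect.

1, 3, 4, 6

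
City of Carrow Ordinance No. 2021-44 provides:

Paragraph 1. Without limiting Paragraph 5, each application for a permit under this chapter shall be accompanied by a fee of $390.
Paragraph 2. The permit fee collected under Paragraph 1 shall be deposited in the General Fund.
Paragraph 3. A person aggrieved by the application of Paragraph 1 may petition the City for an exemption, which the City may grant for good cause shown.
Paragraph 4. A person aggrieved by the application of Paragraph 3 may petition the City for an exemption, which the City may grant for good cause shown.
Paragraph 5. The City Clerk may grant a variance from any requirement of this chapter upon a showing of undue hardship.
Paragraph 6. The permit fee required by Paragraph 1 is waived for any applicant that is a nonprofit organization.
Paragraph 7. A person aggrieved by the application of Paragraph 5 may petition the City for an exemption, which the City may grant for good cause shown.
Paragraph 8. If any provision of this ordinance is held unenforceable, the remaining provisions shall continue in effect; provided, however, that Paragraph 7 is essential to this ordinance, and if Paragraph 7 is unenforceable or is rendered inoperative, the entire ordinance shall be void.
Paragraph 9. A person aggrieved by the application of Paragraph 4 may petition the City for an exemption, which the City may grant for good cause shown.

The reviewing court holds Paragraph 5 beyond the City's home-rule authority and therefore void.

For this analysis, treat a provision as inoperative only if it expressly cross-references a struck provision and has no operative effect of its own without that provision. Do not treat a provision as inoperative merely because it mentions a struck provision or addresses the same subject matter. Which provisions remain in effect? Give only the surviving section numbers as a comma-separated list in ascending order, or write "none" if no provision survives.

Paragraph 5 is struck. Paragraph 7 has no operative effect of its own apart from Paragraph 5 and is therefore inoperative. Paragraph 8 makes Paragraph 7 an essential term, and Paragraph 7 has been rendered inoperative by the cascade; under Paragraph 8, the entire ordinance is therefore void. No provision of the ordinance survives.

none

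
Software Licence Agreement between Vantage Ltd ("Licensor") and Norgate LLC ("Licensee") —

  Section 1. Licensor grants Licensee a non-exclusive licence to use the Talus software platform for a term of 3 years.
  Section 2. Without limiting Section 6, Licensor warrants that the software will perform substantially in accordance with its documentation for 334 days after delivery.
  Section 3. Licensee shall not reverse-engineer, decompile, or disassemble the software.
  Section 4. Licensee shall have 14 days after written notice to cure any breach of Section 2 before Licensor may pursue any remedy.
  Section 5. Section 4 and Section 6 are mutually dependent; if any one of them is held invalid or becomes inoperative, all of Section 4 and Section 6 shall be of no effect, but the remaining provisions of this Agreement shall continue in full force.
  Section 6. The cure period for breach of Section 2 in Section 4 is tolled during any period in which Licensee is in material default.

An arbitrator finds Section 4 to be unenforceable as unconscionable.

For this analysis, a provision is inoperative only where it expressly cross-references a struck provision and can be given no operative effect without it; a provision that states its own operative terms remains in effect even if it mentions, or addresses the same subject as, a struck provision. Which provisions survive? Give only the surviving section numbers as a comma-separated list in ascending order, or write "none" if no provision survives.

1, 2, 3, 5

Section 4 is struck. Section 6 does nothing except set the tolling of the cure period for breach of Section 2 by reference to Section 4; with Section 4 gone it has no independent effect and is inoperative. Although Section 2 refers to Section 6, its operative terms do not depend on Section 6, so it remains in effect. Section 5 declares Section 4 and Section 6 mutually dependent; since one of them has fallen, all of them are of no effect. The remainder continues in force under Section 5. That leaves Section 1, Section 2, Section 3, and Section 5 in effect.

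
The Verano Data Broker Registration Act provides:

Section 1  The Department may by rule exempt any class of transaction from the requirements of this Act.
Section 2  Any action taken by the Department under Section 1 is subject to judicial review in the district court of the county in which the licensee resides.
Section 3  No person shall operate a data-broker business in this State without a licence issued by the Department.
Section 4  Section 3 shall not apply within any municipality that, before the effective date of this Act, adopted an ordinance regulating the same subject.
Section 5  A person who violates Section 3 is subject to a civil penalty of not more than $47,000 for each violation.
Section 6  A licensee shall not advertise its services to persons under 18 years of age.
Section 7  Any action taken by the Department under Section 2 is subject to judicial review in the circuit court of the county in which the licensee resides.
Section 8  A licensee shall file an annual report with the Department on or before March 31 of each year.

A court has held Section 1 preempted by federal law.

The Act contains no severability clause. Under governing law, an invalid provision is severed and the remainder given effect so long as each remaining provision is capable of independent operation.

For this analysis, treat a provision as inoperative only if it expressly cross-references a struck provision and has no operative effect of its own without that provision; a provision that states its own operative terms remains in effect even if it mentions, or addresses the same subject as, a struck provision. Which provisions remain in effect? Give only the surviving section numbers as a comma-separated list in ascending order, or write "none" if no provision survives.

Section 1 is struck. Section 2 has no operative effect of its own apart from Section 1 and is therefore inoperative. Section 7 operates only by reference to Section 2, so it falls with Section 2. Under the stated default rule, only provisions that cannot operate independently fall away; the rest are enforced. That leaves Section 3, Section 4, Section 5, Section 6, and Section 8 in effect.

3, 4, 5, 6, 8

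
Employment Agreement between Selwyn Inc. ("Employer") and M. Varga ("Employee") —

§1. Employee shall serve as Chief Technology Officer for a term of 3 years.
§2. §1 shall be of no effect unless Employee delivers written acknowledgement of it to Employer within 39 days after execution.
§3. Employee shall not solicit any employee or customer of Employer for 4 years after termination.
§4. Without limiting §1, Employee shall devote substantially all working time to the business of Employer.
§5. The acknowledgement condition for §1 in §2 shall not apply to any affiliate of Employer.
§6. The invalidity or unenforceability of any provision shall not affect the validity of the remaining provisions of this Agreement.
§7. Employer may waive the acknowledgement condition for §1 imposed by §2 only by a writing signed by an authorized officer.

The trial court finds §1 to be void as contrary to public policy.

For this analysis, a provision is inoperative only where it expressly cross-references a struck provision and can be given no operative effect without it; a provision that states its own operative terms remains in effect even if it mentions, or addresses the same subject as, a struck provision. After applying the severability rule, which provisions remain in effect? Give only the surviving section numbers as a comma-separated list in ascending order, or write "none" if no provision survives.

3, 4, 6

§1 is struck. §2 merely fixes the acknowledgement condition for §1; with §1 gone it has nothing to operate on and falls away. §5 operates only by reference to §2, so it falls with §2. The only function of §7 is the waiver condition for §2, so it cannot stand once §2 is removed. §4 mentions §1 but its own obligation stands independently of §1, so §4 is not affected. §6 is a severability clause and preserves every provision that can still be given independent effect. The provisions still in force are §3, §4, and §6.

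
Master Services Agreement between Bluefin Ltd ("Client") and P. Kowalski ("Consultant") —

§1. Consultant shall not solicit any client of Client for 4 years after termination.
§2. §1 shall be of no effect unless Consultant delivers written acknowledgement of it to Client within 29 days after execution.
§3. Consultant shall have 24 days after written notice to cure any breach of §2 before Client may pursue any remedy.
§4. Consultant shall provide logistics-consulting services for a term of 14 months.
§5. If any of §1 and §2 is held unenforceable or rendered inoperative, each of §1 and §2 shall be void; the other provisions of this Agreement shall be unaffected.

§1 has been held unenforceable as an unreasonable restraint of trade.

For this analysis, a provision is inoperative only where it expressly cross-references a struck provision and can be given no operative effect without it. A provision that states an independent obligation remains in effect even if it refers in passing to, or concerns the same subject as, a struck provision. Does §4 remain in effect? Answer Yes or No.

§1 is struck. §2 operates only by reference to §1, so it falls with §1. §3 operates only by reference to §2, so it falls with §2. §5 declares §1 and §2 mutually dependent; since one of them has fallen, all of them are of no effect. The remainder continues in force under §5. That leaves §4 and §5 in effect. §4 is among the surviving provisions, so the answer is yes.

Yes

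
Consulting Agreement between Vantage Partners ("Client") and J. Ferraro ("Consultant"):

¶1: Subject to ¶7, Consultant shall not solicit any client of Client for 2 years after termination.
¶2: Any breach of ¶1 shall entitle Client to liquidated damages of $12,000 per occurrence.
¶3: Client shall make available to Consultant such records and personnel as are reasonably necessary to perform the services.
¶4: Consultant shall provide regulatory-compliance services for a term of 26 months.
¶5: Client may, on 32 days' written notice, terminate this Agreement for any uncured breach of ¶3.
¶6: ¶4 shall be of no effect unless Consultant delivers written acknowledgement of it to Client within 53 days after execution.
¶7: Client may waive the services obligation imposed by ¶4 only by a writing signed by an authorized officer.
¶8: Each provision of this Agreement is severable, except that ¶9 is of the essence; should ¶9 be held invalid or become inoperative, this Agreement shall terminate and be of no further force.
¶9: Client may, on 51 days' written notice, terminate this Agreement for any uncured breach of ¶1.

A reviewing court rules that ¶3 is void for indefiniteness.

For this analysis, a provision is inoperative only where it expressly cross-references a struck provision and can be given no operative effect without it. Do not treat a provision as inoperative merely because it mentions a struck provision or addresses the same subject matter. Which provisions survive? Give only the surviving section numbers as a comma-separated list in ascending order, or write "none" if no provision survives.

¶3 is struck. ¶5 operates only by reference to ¶3, so it falls with ¶3. ¶8 makes ¶9 an essential term, but ¶9 is unaffected, so the severability proviso in ¶8 preserves the remaining provisions. ¶1, ¶2, ¶4, ¶6, ¶7, ¶8, and ¶9 remain in effect.

1, 2, 4, 6, 7, 8, 9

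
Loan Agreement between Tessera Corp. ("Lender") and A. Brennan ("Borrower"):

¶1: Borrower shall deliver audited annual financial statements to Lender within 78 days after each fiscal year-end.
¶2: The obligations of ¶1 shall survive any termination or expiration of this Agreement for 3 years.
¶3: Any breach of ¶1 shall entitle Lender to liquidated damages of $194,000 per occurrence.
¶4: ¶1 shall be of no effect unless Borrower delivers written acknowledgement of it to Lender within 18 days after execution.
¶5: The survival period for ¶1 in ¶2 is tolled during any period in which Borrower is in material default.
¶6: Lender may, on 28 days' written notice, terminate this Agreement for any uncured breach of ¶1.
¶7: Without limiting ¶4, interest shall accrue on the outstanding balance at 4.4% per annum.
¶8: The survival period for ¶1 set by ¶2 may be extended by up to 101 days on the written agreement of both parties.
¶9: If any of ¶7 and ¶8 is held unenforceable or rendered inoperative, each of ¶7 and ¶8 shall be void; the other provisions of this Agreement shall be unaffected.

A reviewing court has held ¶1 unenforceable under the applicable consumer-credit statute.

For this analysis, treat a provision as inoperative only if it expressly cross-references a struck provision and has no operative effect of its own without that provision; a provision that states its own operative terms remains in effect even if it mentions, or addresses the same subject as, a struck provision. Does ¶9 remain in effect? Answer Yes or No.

Yes

¶1 is struck. ¶2 merely fixes the survival period for ¶1; with ¶1 gone it has nothing to operate on and falls away. ¶3 does nothing except set the liquidated-damages amount by reference to ¶1; with ¶1 gone it has no independent effect and is inoperative. The only function of ¶4 is the acknowledgement condition for ¶1, so it cannot stand once ¶1 is removed. The only function of ¶6 is the termination right for breach of ¶1, so it cannot stand once ¶1 is removed. ¶5 has no operative effect of its own apart from ¶2 and is therefore inoperative. ¶8 operates only by reference to ¶2, so it falls with ¶2. ¶9 declares ¶7 and ¶8 mutually dependent; since one of them has fallen, all of them are of no effect. That brings down ¶7 as well. The remainder continues in force under ¶9. Only ¶9 remains in effect. ¶9 is among the surviving provisions, so the answer is yes.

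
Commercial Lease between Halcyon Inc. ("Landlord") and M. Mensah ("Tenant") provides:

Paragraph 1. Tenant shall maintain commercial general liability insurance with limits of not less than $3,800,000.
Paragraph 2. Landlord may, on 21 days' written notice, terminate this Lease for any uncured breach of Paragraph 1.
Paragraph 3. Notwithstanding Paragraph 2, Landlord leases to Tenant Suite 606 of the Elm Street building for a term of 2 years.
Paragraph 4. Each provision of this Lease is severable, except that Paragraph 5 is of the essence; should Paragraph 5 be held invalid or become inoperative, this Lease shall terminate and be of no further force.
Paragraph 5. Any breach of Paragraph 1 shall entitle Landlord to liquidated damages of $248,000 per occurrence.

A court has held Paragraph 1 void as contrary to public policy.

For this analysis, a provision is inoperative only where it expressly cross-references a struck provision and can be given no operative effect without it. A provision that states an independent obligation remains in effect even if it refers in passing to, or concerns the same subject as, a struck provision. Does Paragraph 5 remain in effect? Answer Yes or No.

Paragraph 1 is struck. Paragraph 2 has no operative effect of its own apart from Paragraph 1 and is therefore inoperative. The whole of Paragraph 5 is the liquidated-damages amount, defined by reference to Paragraph 1, so Paragraph 5 cannot stand once Paragraph 1 is removed. Paragraph 4 makes Paragraph 5 an essential term, and Paragraph 5 has been rendered inoperative by the cascade; under Paragraph 4, the entire Lease is therefore void. No provision of the Lease survives. Paragraph 5 is among the inoperative provisions, so the answer is no.

No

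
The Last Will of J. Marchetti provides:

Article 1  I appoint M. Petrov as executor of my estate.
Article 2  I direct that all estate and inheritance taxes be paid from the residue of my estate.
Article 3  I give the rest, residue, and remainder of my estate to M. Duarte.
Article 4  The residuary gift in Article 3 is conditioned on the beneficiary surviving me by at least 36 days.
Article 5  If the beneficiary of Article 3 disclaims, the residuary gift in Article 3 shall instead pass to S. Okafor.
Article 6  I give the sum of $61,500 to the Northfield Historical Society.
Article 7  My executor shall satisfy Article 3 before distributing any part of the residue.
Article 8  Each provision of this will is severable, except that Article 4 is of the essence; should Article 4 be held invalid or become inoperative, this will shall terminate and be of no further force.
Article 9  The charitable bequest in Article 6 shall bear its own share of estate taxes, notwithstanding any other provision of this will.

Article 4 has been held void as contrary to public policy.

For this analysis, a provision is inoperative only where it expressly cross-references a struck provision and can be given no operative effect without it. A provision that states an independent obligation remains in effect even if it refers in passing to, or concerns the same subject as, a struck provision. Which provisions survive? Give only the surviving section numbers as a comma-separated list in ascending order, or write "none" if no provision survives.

Article 4 is struck. Nothing else in the will is defined by reference to Article 4. Article 8 makes Article 4 an essential term, and Article 4 is the provision held invalid; under Article 8, the entire will is therefore void. No provision of the will survives.

none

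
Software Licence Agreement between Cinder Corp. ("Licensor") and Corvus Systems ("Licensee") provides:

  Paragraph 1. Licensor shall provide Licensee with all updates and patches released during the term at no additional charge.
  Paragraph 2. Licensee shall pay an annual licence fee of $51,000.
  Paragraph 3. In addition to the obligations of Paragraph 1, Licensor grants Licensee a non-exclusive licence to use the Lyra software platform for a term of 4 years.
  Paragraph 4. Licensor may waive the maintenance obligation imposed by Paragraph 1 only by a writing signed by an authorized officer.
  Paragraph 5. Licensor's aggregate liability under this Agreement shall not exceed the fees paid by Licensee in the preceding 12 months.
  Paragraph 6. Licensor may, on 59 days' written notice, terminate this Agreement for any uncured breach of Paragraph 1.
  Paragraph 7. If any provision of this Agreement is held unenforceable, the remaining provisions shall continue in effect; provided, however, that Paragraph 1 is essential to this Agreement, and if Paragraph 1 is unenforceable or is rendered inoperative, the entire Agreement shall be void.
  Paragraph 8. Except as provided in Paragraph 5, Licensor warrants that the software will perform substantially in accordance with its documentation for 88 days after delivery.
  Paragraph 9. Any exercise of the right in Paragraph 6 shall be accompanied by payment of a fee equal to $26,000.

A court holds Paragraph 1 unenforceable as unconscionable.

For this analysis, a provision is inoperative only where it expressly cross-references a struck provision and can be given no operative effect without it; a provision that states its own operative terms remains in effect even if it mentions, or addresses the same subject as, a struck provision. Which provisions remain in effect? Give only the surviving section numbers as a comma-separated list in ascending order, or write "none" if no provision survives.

Paragraph 1 is struck. Paragraph 4 has no operative effect of its own apart from Paragraph 1 and is therefore inoperative. Paragraph 6 has no operative effect of its own apart from Paragraph 1 and is therefore inoperative. Paragraph 9 operates only by reference to Paragraph 6, so it falls with Paragraph 6. Paragraph 7 makes Paragraph 1 an essential term, and Paragraph 1 is the provision held invalid; under Paragraph 7, the entire Agreement is therefore void. No provision of the Agreement survives.

none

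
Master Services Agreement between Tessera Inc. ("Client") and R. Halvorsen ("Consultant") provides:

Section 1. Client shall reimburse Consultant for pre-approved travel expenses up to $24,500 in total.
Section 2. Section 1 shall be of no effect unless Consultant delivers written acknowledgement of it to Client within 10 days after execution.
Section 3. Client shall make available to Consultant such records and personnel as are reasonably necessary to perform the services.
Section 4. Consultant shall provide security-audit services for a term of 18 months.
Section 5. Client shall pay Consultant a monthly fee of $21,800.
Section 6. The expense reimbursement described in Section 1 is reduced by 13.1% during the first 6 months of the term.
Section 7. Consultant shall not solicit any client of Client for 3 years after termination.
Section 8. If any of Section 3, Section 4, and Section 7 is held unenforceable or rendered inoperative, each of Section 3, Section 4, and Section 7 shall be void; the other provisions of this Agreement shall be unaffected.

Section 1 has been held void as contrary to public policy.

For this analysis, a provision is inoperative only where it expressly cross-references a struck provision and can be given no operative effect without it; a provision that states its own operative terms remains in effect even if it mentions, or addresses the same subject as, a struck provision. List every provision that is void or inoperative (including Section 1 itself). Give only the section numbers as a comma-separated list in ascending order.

Section 1 is struck. Section 2 has no operative effect of its own apart from Section 1 and is therefore inoperative. Section 6 does nothing except set the introductory reduction to the expense reimbursement by reference to Section 1; with Section 1 gone it has no independent effect and is inoperative. Section 8 ties Section 3, Section 4, and Section 7 together, but none of those is affected here; the remaining provisions continue in force under Section 8. That leaves Section 3, Section 4, Section 5, Section 7, and Section 8 in effect.

1, 2, 6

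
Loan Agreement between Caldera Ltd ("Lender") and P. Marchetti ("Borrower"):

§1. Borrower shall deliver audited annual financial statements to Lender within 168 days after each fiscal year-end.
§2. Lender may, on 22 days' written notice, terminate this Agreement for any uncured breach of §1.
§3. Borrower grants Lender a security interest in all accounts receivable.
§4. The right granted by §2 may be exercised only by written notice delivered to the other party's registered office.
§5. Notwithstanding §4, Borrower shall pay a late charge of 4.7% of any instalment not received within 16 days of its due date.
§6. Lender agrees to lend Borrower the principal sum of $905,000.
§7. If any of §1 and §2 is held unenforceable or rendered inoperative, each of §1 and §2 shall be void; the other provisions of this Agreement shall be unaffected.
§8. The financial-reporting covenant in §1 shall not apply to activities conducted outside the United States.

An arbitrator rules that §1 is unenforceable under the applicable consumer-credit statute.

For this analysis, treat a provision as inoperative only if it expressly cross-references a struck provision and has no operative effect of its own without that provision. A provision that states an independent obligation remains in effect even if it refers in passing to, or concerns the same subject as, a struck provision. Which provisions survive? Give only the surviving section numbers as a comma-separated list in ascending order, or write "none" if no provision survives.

3, 5, 6, 7

§1 is struck. §2 operates only by reference to §1, so it falls with §1. The whole of §8 is the carve-out from the financial-reporting covenant, defined by reference to §1, so §8 cannot stand once §1 is removed. The only function of §4 is the notice requirement for §2, so it cannot stand once §2 is removed. Although §5 refers to §4, its operative terms do not depend on §4, so it remains in effect. §7 declares §1 and §2 mutually dependent; since one of them has fallen, all of them are of no effect. The remainder continues in force under §7. The provisions still in force are §3, §5, §6, and §7.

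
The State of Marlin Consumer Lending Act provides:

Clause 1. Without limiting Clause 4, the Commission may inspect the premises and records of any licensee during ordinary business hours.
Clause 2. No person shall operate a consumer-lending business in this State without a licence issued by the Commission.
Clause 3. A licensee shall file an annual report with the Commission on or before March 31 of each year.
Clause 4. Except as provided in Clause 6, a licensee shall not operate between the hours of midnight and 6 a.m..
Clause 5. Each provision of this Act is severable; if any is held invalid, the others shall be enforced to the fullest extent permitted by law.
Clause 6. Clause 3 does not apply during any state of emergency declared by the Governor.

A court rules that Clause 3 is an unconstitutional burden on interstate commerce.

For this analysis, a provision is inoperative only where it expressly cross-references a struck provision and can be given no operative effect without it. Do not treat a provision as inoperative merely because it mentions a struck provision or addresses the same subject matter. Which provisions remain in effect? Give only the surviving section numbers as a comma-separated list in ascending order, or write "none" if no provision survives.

Clause 3 is struck. Clause 6 operates only by reference to Clause 3, so it falls with Clause 3. Although Clause 4 refers to Clause 6, its operative terms do not depend on Clause 6, so it remains in effect. Under the severability clause in Clause 5, the remaining provisions continue in force. The provisions still in force are Clause 1, Clause 2, Clause 4, and Clause 5.

1, 2, 4, 5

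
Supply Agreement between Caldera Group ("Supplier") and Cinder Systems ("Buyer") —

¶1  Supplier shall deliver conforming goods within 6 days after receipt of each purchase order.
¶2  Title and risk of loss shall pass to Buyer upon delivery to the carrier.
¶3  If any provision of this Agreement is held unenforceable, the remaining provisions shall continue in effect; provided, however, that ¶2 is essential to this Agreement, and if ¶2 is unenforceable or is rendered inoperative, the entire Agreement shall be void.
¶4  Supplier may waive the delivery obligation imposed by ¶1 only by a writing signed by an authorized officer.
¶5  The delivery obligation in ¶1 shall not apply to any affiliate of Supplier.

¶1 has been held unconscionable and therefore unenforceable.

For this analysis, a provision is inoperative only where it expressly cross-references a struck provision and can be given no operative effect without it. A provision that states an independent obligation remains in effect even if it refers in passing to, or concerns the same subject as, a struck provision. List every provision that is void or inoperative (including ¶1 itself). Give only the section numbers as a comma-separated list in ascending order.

¶1 is struck. ¶4 has no operative effect of its own apart from ¶1 and is therefore inoperative. ¶5 has no operative effect of its own apart from ¶1 and is therefore inoperative. ¶3 makes ¶2 an essential term, but ¶2 is unaffected, so the severability proviso in ¶3 preserves the remaining provisions. The provisions still in force are ¶2 and ¶3.

1, 4, 5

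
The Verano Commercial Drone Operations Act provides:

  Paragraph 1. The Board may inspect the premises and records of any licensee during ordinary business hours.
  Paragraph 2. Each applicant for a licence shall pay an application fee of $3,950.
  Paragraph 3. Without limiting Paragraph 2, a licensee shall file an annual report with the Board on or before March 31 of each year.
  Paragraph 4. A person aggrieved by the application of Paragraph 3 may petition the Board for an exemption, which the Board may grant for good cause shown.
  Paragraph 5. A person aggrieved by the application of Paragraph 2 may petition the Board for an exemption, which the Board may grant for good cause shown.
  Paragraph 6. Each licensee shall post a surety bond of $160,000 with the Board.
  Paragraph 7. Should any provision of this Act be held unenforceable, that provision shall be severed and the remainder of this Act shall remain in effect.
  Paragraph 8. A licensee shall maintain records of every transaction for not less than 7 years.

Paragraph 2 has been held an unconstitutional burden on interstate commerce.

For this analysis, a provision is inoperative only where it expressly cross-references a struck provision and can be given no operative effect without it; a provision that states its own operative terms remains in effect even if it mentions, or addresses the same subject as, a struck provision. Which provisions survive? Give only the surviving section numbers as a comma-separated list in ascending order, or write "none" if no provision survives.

Paragraph 2 is struck. Paragraph 5 has no operative effect of its own apart from Paragraph 2 and is therefore inoperative. Although Paragraph 3 refers to Paragraph 2, its operative terms do not depend on Paragraph 2, so it remains in effect. Under the severability clause in Paragraph 7, the remaining provisions continue in force. Paragraph 1, Paragraph 3, Paragraph 4, Paragraph 6, Paragraph 7, and Paragraph 8 remain in effect.

1, 3, 4, 6, 7, 8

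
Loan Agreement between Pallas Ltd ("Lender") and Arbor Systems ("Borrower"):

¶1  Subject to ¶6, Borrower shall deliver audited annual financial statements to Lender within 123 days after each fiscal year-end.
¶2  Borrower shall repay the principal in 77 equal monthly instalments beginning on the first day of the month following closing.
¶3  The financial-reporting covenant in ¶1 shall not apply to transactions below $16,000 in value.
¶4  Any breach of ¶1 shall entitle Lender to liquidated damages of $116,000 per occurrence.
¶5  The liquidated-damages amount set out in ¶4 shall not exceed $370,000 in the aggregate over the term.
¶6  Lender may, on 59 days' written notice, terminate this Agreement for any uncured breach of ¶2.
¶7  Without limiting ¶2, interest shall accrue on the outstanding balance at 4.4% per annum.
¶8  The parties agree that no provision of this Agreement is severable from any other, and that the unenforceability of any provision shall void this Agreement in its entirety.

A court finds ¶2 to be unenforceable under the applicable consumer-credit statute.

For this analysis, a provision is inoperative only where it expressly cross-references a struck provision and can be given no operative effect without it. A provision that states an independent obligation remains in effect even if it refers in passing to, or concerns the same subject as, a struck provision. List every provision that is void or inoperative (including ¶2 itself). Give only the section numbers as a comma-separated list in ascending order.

¶2 is struck. ¶6 merely fixes the termination right for breach of ¶2; with ¶2 gone it has nothing to operate on and falls away. ¶8 provides that the Agreement is not severable, so the invalidity of any one provision voids the entire Agreement. No provision of the Agreement survives.

1, 2, 3, 4, 5, 6, 7, 8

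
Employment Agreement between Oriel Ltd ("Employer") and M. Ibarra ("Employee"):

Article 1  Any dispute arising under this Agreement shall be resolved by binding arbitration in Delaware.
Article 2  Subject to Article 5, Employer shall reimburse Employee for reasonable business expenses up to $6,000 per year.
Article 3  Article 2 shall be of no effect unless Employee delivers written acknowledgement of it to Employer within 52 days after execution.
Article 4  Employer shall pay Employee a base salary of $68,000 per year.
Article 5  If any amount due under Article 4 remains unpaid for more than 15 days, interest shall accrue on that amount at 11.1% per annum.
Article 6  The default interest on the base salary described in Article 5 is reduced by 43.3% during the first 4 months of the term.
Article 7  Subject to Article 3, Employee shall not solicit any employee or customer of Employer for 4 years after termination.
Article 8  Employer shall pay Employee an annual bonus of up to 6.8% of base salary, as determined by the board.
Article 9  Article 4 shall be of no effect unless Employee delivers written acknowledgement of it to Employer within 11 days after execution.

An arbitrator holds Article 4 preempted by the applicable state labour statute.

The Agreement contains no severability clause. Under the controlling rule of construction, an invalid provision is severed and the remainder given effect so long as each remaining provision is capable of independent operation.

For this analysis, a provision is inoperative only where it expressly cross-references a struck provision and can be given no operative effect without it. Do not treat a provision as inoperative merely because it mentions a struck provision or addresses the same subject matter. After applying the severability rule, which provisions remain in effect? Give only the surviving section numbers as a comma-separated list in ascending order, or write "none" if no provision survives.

Article 4 is struck. Article 5 does nothing except set the default interest on the base salary by reference to Article 4; with Article 4 gone it has no independent effect and is inoperative. Article 9 operates only by reference to Article 4, so it falls with Article 4. The whole of Article 6 is the introductory reduction to the default interest on the base salary, defined by reference to Article 5, so Article 6 cannot stand once Article 5 is removed. Although Article 2 refers to Article 5, its operative terms do not depend on Article 5, so it remains in effect. With no severability clause, the stated default rule severs what cannot stand and enforces each remaining provision that can operate on its own. Article 1, Article 2, Article 3, Article 7, and Article 8 remain in effect.

1, 2, 3, 7, 8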